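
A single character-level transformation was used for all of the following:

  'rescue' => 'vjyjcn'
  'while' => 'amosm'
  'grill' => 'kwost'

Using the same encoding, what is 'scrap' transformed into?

whxhx

The shift increases by 1 at each position, starting from +4: 4, 5, 6, ….
For scrap: s+4=w, c+5=h, r+6=x, a+7=h, p+8=x.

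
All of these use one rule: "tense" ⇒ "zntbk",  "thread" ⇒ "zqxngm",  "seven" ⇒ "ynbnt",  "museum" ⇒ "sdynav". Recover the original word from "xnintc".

Shifts by position in tense: pos 0: t→z (+6), pos 1: e→n (+9), pos 2: n→t (+6), pos 3: s→b (+9) — repeating every 2. A repeating key of period 2 is used — shifts +6, +9 over and over.
Decoding xnintc: x−6=r, n−9=e, i−6=c, n−9=e, t−6=n, c−9=t.

recent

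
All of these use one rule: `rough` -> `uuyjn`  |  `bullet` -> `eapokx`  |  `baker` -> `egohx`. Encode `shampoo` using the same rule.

vnepvsr

The shifts repeat in a cycle of length 3: positions 0,1,… shift by +3, +6, +4, then the pattern repeats.
On shampoo: s+3=v, h+6=n, a+4=e, m+3=p, p+6=v, o+4=s, o+3=r.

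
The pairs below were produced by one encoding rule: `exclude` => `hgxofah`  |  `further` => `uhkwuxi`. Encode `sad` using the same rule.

gdv

The output letters match the input read backwards, each shifted +3: exclude reversed is edulcxe. Two steps: reverse the string, then apply a Caesar shift of +3.
For sad: reverse → das; then shift: d+3=g, a+3=d, s+3=v.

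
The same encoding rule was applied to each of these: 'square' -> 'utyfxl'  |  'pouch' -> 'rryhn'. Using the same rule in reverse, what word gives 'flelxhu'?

Letter i (0-indexed) is shifted by i+2, so successive shifts are 2, 3, 4, ….
Reversing it on flelxhu: f−2=d, l−3=i, e−4=a, l−5=g, x−6=r, h−7=a, u−8=m.

diagram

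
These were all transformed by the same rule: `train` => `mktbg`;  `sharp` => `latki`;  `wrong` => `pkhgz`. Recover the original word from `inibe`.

Compare letters: t→m is +19, r→k is +19, a→t is +19 — a constant shift. It's a constant shift of +19 (ROT19).
Reversing it on inibe: i−19=p, n−19=u, i−19=p, b−19=i, e−19=l.

pupil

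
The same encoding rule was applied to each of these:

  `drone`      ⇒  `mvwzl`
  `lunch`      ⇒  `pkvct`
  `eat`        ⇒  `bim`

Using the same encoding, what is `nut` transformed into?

The output letters match the input read backwards, each shifted +8: drone reversed is enord. Two steps: reverse the string, then apply a Caesar shift of +8.
For nut: reverse → tun; then shift: t+8=b, u+8=c, n+8=v.

bcv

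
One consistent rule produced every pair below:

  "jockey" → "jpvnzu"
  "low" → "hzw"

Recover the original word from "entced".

Two steps: reverse the string, then apply a Caesar shift of +11.
Undoing it on entced: shift back: e−11=t, n−11=c, t−11=i, c−11=r, e−11=t, d−11=s → tcirts; then reverse → strict.

strict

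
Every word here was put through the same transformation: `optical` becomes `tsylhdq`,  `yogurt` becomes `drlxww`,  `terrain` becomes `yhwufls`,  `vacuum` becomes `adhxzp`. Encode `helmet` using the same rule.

Shifts by position in optical: pos 0: o→t (+5), pos 1: p→s (+3), pos 2: t→y (+5), pos 3: i→l (+3) — repeating every 2. The shifts repeat in a cycle of length 2: positions 0,1,… shift by +5, +3, then the pattern repeats.
On helmet: h+5=m, e+3=h, l+5=q, m+3=p, e+5=j, t+3=w.

mhqpjw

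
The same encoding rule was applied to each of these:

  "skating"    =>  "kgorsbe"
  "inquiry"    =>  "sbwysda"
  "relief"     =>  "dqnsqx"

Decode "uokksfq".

massive

s(18)→k(10) and k(10)→g(6) fit y≡7x+14 (mod 26); the inverse of 7 mod 26 is 15. Each letter's alphabet position (a=0..z=25) is mapped through 7·x+14 mod 26 — an affine cipher.
Undoing it on uokksfq: u(20)→15·(20−14)≡12=m; o(14)→15·(14−14)≡0=a; k(10)→15·(10−14)≡18=s; k(10)→15·(10−14)≡18=s; s(18)→15·(18−14)≡8=i; f(5)→15·(5−14)≡21=v; q(16)→15·(16−14)≡4=e (all mod 26).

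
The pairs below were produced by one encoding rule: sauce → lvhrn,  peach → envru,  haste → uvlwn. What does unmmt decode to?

hello

s(18)→l(11) and a(0)→v(21) fit y≡11x+21 (mod 26); the inverse of 11 mod 26 is 19. This is an affine cipher: with a=0,…,z=25, each position x becomes (11x+21) mod 26.
Undoing it on unmmt: u(20)→19·(20−21)≡7=h; n(13)→19·(13−21)≡4=e; m(12)→19·(12−21)≡11=l; m(12)→19·(12−21)≡11=l; t(19)→19·(19−21)≡14=o (all mod 26).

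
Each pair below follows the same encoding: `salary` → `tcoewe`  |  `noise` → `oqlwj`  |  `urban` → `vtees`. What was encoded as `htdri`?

grand

In salary: s→t is +1, a→c is +2, l→o is +3, a→e is +4 — the shift increases by 1 each position. Each letter shifts forward by (position + 1), i.e. 1, 2, 3, … — the shift grows by one for each successive letter.
Undoing it on htdri: h−1=g, t−2=r, d−3=a, r−4=n, i−5=d.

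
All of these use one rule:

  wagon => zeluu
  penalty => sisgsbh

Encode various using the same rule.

In wagon: w→z is +3, a→e is +4, g→l is +5, o→u is +6 — the shift increases by 1 each position. Each letter shifts forward by (position + 3), i.e. 3, 4, 5, … — the shift grows by one for each successive letter.
Applying it to various: v+3=y, a+4=e, r+5=w, i+6=o, o+7=v, u+8=c, s+9=b.

yewovcb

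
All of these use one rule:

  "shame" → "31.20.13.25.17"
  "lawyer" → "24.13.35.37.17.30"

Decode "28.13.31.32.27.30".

pastor

s is letter #19 and maps to 31: an offset of 12. Letters become their 1-based position plus 12 (so a→13, b→14, …).
Decoding 28.13.31.32.27.30: 28→(28−12)÷1=16=p, 13→(13−12)÷1=1=a, 31→(31−12)÷1=19=s, 32→(32−12)÷1=20=t, 27→(27−12)÷1=15=o, 30→(30−12)÷1=18=r.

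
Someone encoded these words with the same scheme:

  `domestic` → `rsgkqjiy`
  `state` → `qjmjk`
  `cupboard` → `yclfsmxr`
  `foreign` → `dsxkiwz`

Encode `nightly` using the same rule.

ziwpjna

d(3)→r(17) and o(14)→s(18) fit y≡19x+12 (mod 26); the inverse of 19 mod 26 is 11. Treating letters as 0–25, the rule is x ↦ 19x + 12 (mod 26).
On nightly: n(13)→19·13+12≡25=z; i(8)→19·8+12≡8=i; g(6)→19·6+12≡22=w; h(7)→19·7+12≡15=p; t(19)→19·19+12≡9=j; l(11)→19·11+12≡13=n; y(24)→19·24+12≡0=a (all mod 26).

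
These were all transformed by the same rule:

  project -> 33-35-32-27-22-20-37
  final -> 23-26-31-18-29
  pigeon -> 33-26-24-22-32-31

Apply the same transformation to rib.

The number is (letter's place in the alphabet, a=1) + 17.
For rib: r=18→35, i=9→26, b=2→19.

35-26-19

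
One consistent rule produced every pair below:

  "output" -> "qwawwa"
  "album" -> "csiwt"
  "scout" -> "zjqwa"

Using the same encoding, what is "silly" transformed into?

The shift depends on letter class: consonant t→a is +7, but vowel o→q is +2. The rule splits by letter class: vowels +2, consonants +7.
On silly: s(cons)+7=z, i(vowel)+2=k, l(cons)+7=s, l(cons)+7=s, y(cons)+7=f.

zkssf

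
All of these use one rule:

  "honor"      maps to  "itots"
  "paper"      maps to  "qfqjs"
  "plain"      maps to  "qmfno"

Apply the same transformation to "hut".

The shift depends on letter class: consonant h→i is +1, but vowel o→t is +5. The rule splits by letter class: vowels +5, consonants +1.
On hut: h(cons)+1=i, u(vowel)+5=z, t(cons)+1=u.

izu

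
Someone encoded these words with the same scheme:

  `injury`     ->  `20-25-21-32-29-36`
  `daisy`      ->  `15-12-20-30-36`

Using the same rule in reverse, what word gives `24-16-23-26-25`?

Each letter is replaced by its alphabet position (a=1..z=26) + 11.
Undoing it on 24-16-23-26-25: 24→(24−11)÷1=13=m, 16→(16−11)÷1=5=e, 23→(23−11)÷1=12=l, 26→(26−11)÷1=15=o, 25→(25−11)÷1=14=n.

melon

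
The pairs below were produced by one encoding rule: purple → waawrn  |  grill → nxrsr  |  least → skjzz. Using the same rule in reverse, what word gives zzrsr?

still

Shifts by position in purple: pos 0: p→w (+7), pos 1: u→a (+6), pos 2: r→a (+9), pos 3: p→w (+7), pos 4: l→r (+6), pos 5: e→n (+9) — repeating every 3. A repeating key of period 3 is used — shifts +7, +6, +9 over and over.
Decoding zzrsr: z−7=s, z−6=t, r−9=i, s−7=l, r−6=l.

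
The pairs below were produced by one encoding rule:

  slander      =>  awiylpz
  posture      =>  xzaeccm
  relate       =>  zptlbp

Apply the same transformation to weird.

epqcl

Shifts by position in slander: pos 0: s→a (+8), pos 1: l→w (+11), pos 2: a→i (+8), pos 3: n→y (+11) — repeating every 2. The shifts repeat in a cycle of length 2: positions 0,1,… shift by +8, +11, then the pattern repeats.
On weird: w+8=e, e+11=p, i+8=q, r+11=c, d+8=l.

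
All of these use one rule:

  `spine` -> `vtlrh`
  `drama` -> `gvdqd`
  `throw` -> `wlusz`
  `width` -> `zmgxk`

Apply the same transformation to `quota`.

tyrxd

Shifts by position in spine: pos 0: s→v (+3), pos 1: p→t (+4), pos 2: i→l (+3), pos 3: n→r (+4) — repeating every 2. A repeating key of period 2 is used — shifts +3, +4 over and over.
For quota: q+3=t, u+4=y, o+3=r, t+4=x, a+3=d.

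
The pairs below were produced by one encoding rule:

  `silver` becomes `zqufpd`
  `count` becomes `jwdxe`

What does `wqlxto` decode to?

picnic

In silver: s→z is +7, i→q is +8, l→u is +9, v→f is +10 — the shift increases by 1 each position. Letter i (0-indexed) is shifted by i+7, so successive shifts are 7, 8, 9, ….
Decoding wqlxto: w−7=p, q−8=i, l−9=c, x−10=n, t−11=i, o−12=c.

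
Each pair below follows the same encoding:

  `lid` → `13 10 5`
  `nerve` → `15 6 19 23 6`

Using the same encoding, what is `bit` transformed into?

3 10 21

l is letter #12 and maps to 13: an offset of 1. The number is (letter's place in the alphabet, a=1) + 1.
On bit: b=2→3, i=9→10, t=20→21.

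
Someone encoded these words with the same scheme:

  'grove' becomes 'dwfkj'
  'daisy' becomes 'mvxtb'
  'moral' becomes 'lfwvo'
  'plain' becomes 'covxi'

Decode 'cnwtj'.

g(6)→d(3) and r(17)→w(22) fit y≡23x+21 (mod 26); the inverse of 23 mod 26 is 17. This is an affine cipher: with a=0,…,z=25, each position x becomes (23x+21) mod 26.
Undoing it on cnwtj: c(2)→17·(2−21)≡15=p; n(13)→17·(13−21)≡20=u; w(22)→17·(22−21)≡17=r; t(19)→17·(19−21)≡18=s; j(9)→17·(9−21)≡4=e (all mod 26).

purse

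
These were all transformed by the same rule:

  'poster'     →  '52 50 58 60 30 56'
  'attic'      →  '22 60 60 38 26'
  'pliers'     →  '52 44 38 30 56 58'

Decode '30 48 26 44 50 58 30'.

enclose

p(#16)→52 and o(#15)→50: differences scale by 2, so n = 2·pos + 20. With a=1..z=26, the number is 2·pos + 20.
Undoing it on 30 48 26 44 50 58 30: 30→(30−20)÷2=5=e, 48→(48−20)÷2=14=n, 26→(26−20)÷2=3=c, 44→(44−20)÷2=12=l, 50→(50−20)÷2=15=o, 58→(58−20)÷2=19=s, 30→(30−20)÷2=5=e.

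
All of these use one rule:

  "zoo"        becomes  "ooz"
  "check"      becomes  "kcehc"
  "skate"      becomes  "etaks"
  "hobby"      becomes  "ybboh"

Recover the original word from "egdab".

It's just the letters in reverse order.
Decoding egdab: then reverse → badge.

badge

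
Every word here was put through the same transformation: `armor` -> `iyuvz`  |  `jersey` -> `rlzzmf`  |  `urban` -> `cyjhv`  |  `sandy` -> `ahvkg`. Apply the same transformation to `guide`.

Shifts by position in armor: pos 0: a→i (+8), pos 1: r→y (+7), pos 2: m→u (+8), pos 3: o→v (+7) — repeating every 2. It's a Vigenère-style cipher with numeric key [8,7]: position i shifts by key[i mod 2].
For guide: g+8=o, u+7=b, i+8=q, d+7=k, e+8=m.

obqkm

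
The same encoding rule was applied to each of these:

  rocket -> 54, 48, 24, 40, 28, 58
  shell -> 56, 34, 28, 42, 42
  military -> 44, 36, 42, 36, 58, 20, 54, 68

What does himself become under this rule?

34, 36, 44, 56, 28, 42, 30

r(#18)→54 and o(#15)→48: differences scale by 2, so n = 2·pos + 18. Each letter becomes 2×(its alphabet position, a=1..z=26) + 18.
On himself: h=8→34, i=9→36, m=13→44, s=19→56, e=5→28, l=12→42, f=6→30.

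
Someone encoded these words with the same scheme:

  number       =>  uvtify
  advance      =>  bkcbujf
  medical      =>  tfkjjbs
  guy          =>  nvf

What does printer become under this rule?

wyjuafy

The shift depends on letter class: consonant n→u is +7, but vowel u→v is +1. Two shifts are in play — +1 for a/e/i/o/u, +7 for every other letter.
Applying it to printer: p(cons)+7=w, r(cons)+7=y, i(vowel)+1=j, n(cons)+7=u, t(cons)+7=a, e(vowel)+1=f, r(cons)+7=y.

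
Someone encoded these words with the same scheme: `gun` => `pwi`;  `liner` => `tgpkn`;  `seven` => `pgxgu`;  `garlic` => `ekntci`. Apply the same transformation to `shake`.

The output letters match the input read backwards, each shifted +2: gun reversed is nug. Two steps: reverse the string, then apply a Caesar shift of +2.
On shake: reverse → ekahs; then shift: e+2=g, k+2=m, a+2=c, h+2=j, s+2=u.

gmcju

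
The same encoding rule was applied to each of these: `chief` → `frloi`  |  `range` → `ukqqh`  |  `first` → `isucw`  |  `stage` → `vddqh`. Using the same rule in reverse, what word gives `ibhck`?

fresh

Shifts by position in chief: pos 0: c→f (+3), pos 1: h→r (+10), pos 2: i→l (+3), pos 3: e→o (+10) — repeating every 2. The shifts repeat in a cycle of length 2: positions 0,1,… shift by +3, +10, then the pattern repeats.
Reversing it on ibhck: i−3=f, b−10=r, h−3=e, c−10=s, k−3=h.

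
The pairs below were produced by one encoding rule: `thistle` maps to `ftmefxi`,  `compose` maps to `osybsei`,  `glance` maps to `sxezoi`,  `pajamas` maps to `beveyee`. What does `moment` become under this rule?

ysyizf

The shift depends on letter class: consonant t→f is +12, but vowel i→m is +4. Vowels shift forward by 4 and consonants shift forward by 12.
For moment: m(cons)+12=y, o(vowel)+4=s, m(cons)+12=y, e(vowel)+4=i, n(cons)+12=z, t(cons)+12=f.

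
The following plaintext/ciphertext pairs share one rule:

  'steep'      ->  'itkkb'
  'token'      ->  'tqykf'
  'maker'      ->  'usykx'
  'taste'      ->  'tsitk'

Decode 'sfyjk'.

s(18)→i(8) and t(19)→t(19) fit y≡11x+18 (mod 26); the inverse of 11 mod 26 is 19. This is an affine cipher: with a=0,…,z=25, each position x becomes (11x+18) mod 26.
Decoding sfyjk: s(18)→19·(18−18)≡0=a; f(5)→19·(5−18)≡13=n; y(24)→19·(24−18)≡10=k; j(9)→19·(9−18)≡11=l; k(10)→19·(10−18)≡4=e (all mod 26).

ankle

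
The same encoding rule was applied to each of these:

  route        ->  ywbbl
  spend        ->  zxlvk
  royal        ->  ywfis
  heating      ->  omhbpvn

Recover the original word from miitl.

fable

A repeating key of period 2 is used — shifts +7, +8 over and over.
Decoding miitl: m−7=f, i−8=a, i−7=b, t−8=l, l−7=e.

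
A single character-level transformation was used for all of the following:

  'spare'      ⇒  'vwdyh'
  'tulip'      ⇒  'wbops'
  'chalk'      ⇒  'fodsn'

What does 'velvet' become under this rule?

ylocha

Shifts by position in spare: pos 0: s→v (+3), pos 1: p→w (+7), pos 2: a→d (+3), pos 3: r→y (+7) — repeating every 2. A repeating key of period 2 is used — shifts +3, +7 over and over.
On velvet: v+3=y, e+7=l, l+3=o, v+7=c, e+3=h, t+7=a.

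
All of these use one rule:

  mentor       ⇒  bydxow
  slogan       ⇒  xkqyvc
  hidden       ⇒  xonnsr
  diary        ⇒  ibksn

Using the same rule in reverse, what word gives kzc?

The output letters match the input read backwards, each shifted +10: mentor reversed is rotnem. Two steps: reverse the string, then apply a Caesar shift of +10.
Undoing it on kzc: shift back: k−10=a, z−10=p, c−10=s → aps; then reverse → spa.

spa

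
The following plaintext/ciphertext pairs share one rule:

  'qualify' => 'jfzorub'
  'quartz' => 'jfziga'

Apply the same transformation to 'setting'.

Each pair mirrors across the alphabet (q↔j, u↔f, a↔z): positions sum to 25. Each letter is replaced by its mirror in the alphabet: a↔z, b↔y, c↔x, and so on (the Atbash cipher).
For setting: s↔h, e↔v, t↔g, t↔g, i↔r, n↔m, g↔t.

hvggrmt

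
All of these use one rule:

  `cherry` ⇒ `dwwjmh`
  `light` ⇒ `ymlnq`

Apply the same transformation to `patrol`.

qtwyfu

The word is reversed, then every letter is shifted forward by 5.
On patrol: reverse → lortap; then shift: l+5=q, o+5=t, r+5=w, t+5=y, a+5=f, p+5=u.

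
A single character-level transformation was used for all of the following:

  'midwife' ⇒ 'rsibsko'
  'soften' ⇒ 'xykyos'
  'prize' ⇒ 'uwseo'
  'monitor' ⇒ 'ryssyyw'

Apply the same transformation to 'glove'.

lqyao

The shift depends on letter class: consonant m→r is +5, but vowel i→s is +10. The rule splits by letter class: vowels +10, consonants +5.
On glove: g(cons)+5=l, l(cons)+5=q, o(vowel)+10=y, v(cons)+5=a, e(vowel)+10=o.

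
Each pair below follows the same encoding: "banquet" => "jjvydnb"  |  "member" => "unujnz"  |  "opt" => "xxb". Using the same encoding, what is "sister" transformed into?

The rule splits by letter class: vowels +9, consonants +8.
For sister: s(cons)+8=a, i(vowel)+9=r, s(cons)+8=a, t(cons)+8=b, e(vowel)+9=n, r(cons)+8=z.

arabnz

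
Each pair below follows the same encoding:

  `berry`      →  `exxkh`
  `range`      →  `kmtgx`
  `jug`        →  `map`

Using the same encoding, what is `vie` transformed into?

The output letters match the input read backwards, each shifted +6: berry reversed is yrreb. Read the word backwards and shift each letter +6.
For vie: reverse → eiv; then shift: e+6=k, i+6=o, v+6=b.

kob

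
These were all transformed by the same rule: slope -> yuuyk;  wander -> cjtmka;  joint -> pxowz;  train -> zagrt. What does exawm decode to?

Shifts by position in slope: pos 0: s→y (+6), pos 1: l→u (+9), pos 2: o→u (+6), pos 3: p→y (+9) — repeating every 2. It's a Vigenère-style cipher with numeric key [6,9]: position i shifts by key[i mod 2].
Decoding exawm: e−6=y, x−9=o, a−6=u, w−9=n, m−6=g.

young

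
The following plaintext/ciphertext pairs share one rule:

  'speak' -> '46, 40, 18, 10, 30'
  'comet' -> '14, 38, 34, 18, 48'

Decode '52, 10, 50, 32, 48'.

vault

s(#19)→46 and p(#16)→40: differences scale by 2, so n = 2·pos + 8. The formula is n = 2×(alphabet index, a=1) + 8.
Decoding 52, 10, 50, 32, 48: 52→(52−8)÷2=22=v, 10→(10−8)÷2=1=a, 50→(50−8)÷2=21=u, 32→(32−8)÷2=12=l, 48→(48−8)÷2=20=t.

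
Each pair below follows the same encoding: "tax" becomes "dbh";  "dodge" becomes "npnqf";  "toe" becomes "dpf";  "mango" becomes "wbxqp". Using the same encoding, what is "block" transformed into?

lvpmu

Vowels shift forward by 1 and consonants shift forward by 10.
On block: b(cons)+10=l, l(cons)+10=v, o(vowel)+1=p, c(cons)+10=m, k(cons)+10=u.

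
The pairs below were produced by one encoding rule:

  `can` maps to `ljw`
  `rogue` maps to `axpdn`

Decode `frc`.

Compare letters: c→l is +9, a→j is +9, n→w is +9 — a constant shift. It's a constant shift of +9 (ROT9).
Undoing it on frc: f−9=w, r−9=i, c−9=t.

wit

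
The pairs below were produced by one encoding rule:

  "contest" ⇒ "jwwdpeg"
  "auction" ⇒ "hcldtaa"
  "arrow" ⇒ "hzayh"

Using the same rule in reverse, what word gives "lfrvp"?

In contest: c→j is +7, o→w is +8, n→w is +9, t→d is +10 — the shift increases by 1 each position. The shift increases by 1 at each position, starting from +7: 7, 8, 9, ….
Undoing it on lfrvp: l−7=e, f−8=x, r−9=i, v−10=l, p−11=e.

exile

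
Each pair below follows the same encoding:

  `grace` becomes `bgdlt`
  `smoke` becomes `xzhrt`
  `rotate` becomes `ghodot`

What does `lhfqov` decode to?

county

g(6)→b(1) and r(17)→g(6) fit y≡17x+3 (mod 26); the inverse of 17 mod 26 is 23. Treating letters as 0–25, the rule is x ↦ 17x + 3 (mod 26).
Undoing it on lhfqov: l(11)→23·(11−3)≡2=c; h(7)→23·(7−3)≡14=o; f(5)→23·(5−3)≡20=u; q(16)→23·(16−3)≡13=n; o(14)→23·(14−3)≡19=t; v(21)→23·(21−3)≡24=y (all mod 26).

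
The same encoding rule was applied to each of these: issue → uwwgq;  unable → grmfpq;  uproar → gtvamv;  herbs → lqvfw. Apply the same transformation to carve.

gmvzq

The rule splits by letter class: vowels +12, consonants +4.
Applying it to carve: c(cons)+4=g, a(vowel)+12=m, r(cons)+4=v, v(cons)+4=z, e(vowel)+12=q.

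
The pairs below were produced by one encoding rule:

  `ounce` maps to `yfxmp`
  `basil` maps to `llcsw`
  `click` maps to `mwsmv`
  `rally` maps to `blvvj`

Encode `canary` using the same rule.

mlxkci

The shifts repeat in a cycle of length 3: positions 0,1,… shift by +10, +11, +10, then the pattern repeats.
On canary: c+10=m, a+11=l, n+10=x, a+10=k, r+11=c, y+10=i.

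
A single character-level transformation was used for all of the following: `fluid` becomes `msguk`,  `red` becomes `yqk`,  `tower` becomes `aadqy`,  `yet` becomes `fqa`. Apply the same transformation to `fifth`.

mumao

The shift depends on letter class: consonant f→m is +7, but vowel u→g is +12. Vowels shift forward by 12 and consonants shift forward by 7.
On fifth: f(cons)+7=m, i(vowel)+12=u, f(cons)+7=m, t(cons)+7=a, h(cons)+7=o.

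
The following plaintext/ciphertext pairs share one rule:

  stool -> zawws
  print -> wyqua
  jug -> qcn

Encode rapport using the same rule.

yiwwwya

The shift depends on letter class: consonant s→z is +7, but vowel o→w is +8. Vowels shift forward by 8 and consonants shift forward by 7.
For rapport: r(cons)+7=y, a(vowel)+8=i, p(cons)+7=w, p(cons)+7=w, o(vowel)+8=w, r(cons)+7=y, t(cons)+7=a.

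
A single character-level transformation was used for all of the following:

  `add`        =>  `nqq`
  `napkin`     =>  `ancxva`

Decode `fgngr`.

Compare letters: a→n is +13, d→q is +13, d→q is +13 — a constant shift. Every letter moves 13 places later in the alphabet, wrapping around z→a.
Decoding fgngr: f−13=s, g−13=t, n−13=a, g−13=t, r−13=e.

state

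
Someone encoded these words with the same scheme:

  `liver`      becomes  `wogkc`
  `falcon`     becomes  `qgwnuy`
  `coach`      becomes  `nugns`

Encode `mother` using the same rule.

xueskc

The shift depends on letter class: consonant l→w is +11, but vowel i→o is +6. The rule splits by letter class: vowels +6, consonants +11.
For mother: m(cons)+11=x, o(vowel)+6=u, t(cons)+11=e, h(cons)+11=s, e(vowel)+6=k, r(cons)+11=c.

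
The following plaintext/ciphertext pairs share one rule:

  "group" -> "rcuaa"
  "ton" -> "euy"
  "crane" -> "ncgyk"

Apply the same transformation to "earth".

The shift depends on letter class: consonant g→r is +11, but vowel o→u is +6. The rule splits by letter class: vowels +6, consonants +11.
For earth: e(vowel)+6=k, a(vowel)+6=g, r(cons)+11=c, t(cons)+11=e, h(cons)+11=s.

kgces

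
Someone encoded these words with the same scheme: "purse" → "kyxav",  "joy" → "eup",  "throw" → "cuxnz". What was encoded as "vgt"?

The output letters match the input read backwards, each shifted +6: purse reversed is esrup. Read the word backwards and shift each letter +6.
Reversing it on vgt: shift back: v−6=p, g−6=a, t−6=n → pan; then reverse → nap.

nap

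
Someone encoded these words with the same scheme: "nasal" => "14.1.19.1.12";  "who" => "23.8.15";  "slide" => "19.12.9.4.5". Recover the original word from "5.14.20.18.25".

entry

n is letter #14 and maps to 14: an offset of 0. Letters become their 1-indexed alphabet positions: a=1 … z=26.
Decoding 5.14.20.18.25: 5=e, 14=n, 20=t, 18=r, 25=y.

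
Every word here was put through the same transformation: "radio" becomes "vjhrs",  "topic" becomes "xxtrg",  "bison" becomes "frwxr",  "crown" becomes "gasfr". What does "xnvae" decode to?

terra

Shifts by position in radio: pos 0: r→v (+4), pos 1: a→j (+9), pos 2: d→h (+4), pos 3: i→r (+9) — repeating every 2. The shifts repeat in a cycle of length 2: positions 0,1,… shift by +4, +9, then the pattern repeats.
Reversing it on xnvae: x−4=t, n−9=e, v−4=r, a−9=r, e−4=a.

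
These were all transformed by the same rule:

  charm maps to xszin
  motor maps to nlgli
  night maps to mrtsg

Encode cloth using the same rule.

Each letter is replaced by its mirror in the alphabet: a↔z, b↔y, c↔x, and so on (the Atbash cipher).
Applying it to cloth: c↔x, l↔o, o↔l, t↔g, h↔s.

xolgs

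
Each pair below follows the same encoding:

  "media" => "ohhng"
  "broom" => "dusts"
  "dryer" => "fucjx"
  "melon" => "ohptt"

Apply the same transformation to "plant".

roesz

In media: m→o is +2, e→h is +3, d→h is +4, i→n is +5 — the shift increases by 1 each position. Each letter shifts forward by (position + 2), i.e. 2, 3, 4, … — the shift grows by one for each successive letter.
Applying it to plant: p+2=r, l+3=o, a+4=e, n+5=s, t+6=z.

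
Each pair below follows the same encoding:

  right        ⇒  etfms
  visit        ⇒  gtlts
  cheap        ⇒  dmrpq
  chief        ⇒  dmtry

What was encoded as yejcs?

front

r(17)→e(4) and i(8)→t(19) fit y≡7x+15 (mod 26); the inverse of 7 mod 26 is 15. Each letter's alphabet position (a=0..z=25) is mapped through 7·x+15 mod 26 — an affine cipher.
Decoding yejcs: y(24)→15·(24−15)≡5=f; e(4)→15·(4−15)≡17=r; j(9)→15·(9−15)≡14=o; c(2)→15·(2−15)≡13=n; s(18)→15·(18−15)≡19=t (all mod 26).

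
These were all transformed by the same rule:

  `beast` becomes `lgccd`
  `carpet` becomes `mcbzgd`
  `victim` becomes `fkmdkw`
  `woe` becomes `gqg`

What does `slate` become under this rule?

cvcdg

The shift depends on letter class: consonant b→l is +10, but vowel e→g is +2. Two shifts are in play — +2 for a/e/i/o/u, +10 for every other letter.
Applying it to slate: s(cons)+10=c, l(cons)+10=v, a(vowel)+2=c, t(cons)+10=d, e(vowel)+2=g.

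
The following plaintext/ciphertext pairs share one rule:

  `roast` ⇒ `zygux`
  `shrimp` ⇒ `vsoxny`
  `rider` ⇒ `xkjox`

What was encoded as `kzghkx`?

The output letters match the input read backwards, each shifted +6: roast reversed is tsaor. Read the word backwards and shift each letter +6.
Decoding kzghkx: shift back: k−6=e, z−6=t, g−6=a, h−6=b, k−6=e, x−6=r → etaber; then reverse → rebate.

rebate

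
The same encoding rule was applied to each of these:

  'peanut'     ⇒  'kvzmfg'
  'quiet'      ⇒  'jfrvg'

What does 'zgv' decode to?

ate

Each pair mirrors across the alphabet (p↔k, e↔v, a↔z): positions sum to 25. This is the alphabet-reversal cipher (Atbash): a becomes z, b becomes y, etc.
Undoing it on zgv: z↔a, g↔t, v↔e.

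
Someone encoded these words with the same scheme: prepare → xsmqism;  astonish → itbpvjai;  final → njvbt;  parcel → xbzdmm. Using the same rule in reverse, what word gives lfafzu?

desert

Shifts by position in prepare: pos 0: p→x (+8), pos 1: r→s (+1), pos 2: e→m (+8), pos 3: p→q (+1) — repeating every 2. A repeating key of period 2 is used — shifts +8, +1 over and over.
Reversing it on lfafzu: l−8=d, f−1=e, a−8=s, f−1=e, z−8=r, u−1=t.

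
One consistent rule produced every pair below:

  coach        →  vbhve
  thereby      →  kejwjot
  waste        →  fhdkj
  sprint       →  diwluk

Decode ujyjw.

This is an affine cipher: with a=0,…,z=25, each position x becomes (7x+7) mod 26.
Undoing it on ujyjw: u(20)→15·(20−7)≡13=n; j(9)→15·(9−7)≡4=e; y(24)→15·(24−7)≡21=v; j(9)→15·(9−7)≡4=e; w(22)→15·(22−7)≡17=r (all mod 26).

never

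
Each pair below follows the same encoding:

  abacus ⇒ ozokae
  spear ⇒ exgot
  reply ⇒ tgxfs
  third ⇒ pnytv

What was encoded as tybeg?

a(0)→o(14) and b(1)→z(25) fit y≡11x+14 (mod 26); the inverse of 11 mod 26 is 19. Treating letters as 0–25, the rule is x ↦ 11x + 14 (mod 26).
Undoing it on tybeg: t(19)→19·(19−14)≡17=r; y(24)→19·(24−14)≡8=i; b(1)→19·(1−14)≡13=n; e(4)→19·(4−14)≡18=s; g(6)→19·(6−14)≡4=e (all mod 26).

rinse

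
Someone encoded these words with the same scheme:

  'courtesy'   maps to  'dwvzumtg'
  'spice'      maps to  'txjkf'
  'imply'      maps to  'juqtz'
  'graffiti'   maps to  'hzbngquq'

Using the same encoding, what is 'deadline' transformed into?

emblmqom

Shifts by position in courtesy: pos 0: c→d (+1), pos 1: o→w (+8), pos 2: u→v (+1), pos 3: r→z (+8) — repeating every 2. A repeating key of period 2 is used — shifts +1, +8 over and over.
On deadline: d+1=e, e+8=m, a+1=b, d+8=l, l+1=m, i+8=q, n+1=o, e+8=m.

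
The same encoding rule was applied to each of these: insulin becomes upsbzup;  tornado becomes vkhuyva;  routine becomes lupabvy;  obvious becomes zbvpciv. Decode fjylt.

mercy

The output letters match the input read backwards, each shifted +7: insulin reversed is nilusni. Two steps: reverse the string, then apply a Caesar shift of +7.
Decoding fjylt: shift back: f−7=y, j−7=c, y−7=r, l−7=e, t−7=m → ycrem; then reverse → mercy.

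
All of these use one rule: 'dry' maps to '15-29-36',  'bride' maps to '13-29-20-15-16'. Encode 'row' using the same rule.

d is letter #4 and maps to 15: an offset of 11. Each letter is replaced by its alphabet position (a=1..z=26) + 11.
For row: r=18→29, o=15→26, w=23→34.

29-26-34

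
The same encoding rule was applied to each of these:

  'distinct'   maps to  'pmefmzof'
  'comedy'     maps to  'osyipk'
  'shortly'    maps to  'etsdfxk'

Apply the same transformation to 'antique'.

The shift depends on letter class: consonant d→p is +12, but vowel i→m is +4. Vowels shift forward by 4 and consonants shift forward by 12.
Applying it to antique: a(vowel)+4=e, n(cons)+12=z, t(cons)+12=f, i(vowel)+4=m, q(cons)+12=c, u(vowel)+4=y, e(vowel)+4=i.

ezfmcyi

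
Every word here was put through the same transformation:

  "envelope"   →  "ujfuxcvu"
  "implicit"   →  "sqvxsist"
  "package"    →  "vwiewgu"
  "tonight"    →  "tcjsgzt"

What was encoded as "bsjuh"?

Each letter's alphabet position (a=0..z=25) is mapped through 19·x+22 mod 26 — an affine cipher.
Decoding bsjuh: b(1)→11·(1−22)≡3=d; s(18)→11·(18−22)≡8=i; j(9)→11·(9−22)≡13=n; u(20)→11·(20−22)≡4=e; h(7)→11·(7−22)≡17=r (all mod 26).

diner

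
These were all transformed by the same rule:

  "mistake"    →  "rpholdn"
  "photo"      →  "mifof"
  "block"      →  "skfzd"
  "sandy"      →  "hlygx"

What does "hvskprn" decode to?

m(12)→r(17) and i(8)→p(15) fit y≡7x+11 (mod 26); the inverse of 7 mod 26 is 15. This is an affine cipher: with a=0,…,z=25, each position x becomes (7x+11) mod 26.
Decoding hvskprn: h(7)→15·(7−11)≡18=s; v(21)→15·(21−11)≡20=u; s(18)→15·(18−11)≡1=b; k(10)→15·(10−11)≡11=l; p(15)→15·(15−11)≡8=i; r(17)→15·(17−11)≡12=m; n(13)→15·(13−11)≡4=e (all mod 26).

sublime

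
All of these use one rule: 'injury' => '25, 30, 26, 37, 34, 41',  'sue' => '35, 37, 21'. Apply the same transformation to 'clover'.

19, 28, 31, 38, 21, 34

The number is (letter's place in the alphabet, a=1) + 16.
Applying it to clover: c=3→19, l=12→28, o=15→31, v=22→38, e=5→21, r=18→34.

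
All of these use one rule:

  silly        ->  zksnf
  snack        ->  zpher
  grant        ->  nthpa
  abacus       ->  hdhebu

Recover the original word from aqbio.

tough

Shifts by position in silly: pos 0: s→z (+7), pos 1: i→k (+2), pos 2: l→s (+7), pos 3: l→n (+2) — repeating every 2. A repeating key of period 2 is used — shifts +7, +2 over and over.
Undoing it on aqbio: a−7=t, q−2=o, b−7=u, i−2=g, o−7=h.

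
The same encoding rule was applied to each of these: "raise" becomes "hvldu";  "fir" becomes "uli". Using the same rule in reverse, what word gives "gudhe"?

The output letters match the input read backwards, each shifted +3: raise reversed is esiar. The word is reversed, then every letter is shifted forward by 3.
Undoing it on gudhe: shift back: g−3=d, u−3=r, d−3=a, h−3=e, e−3=b → draeb; then reverse → beard.

beard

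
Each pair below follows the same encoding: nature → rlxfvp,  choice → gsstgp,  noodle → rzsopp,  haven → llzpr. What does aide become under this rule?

Shifts by position in nature: pos 0: n→r (+4), pos 1: a→l (+11), pos 2: t→x (+4), pos 3: u→f (+11) — repeating every 2. It's a Vigenère-style cipher with numeric key [4,11]: position i shifts by key[i mod 2].
Applying it to aide: a+4=e, i+11=t, d+4=h, e+11=p.

ethp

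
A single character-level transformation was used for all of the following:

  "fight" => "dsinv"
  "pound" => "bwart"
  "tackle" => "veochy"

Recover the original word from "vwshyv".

f(5)→d(3) and i(8)→s(18) fit y≡5x+4 (mod 26); the inverse of 5 mod 26 is 21. Treating letters as 0–25, the rule is x ↦ 5x + 4 (mod 26).
Undoing it on vwshyv: v(21)→21·(21−4)≡19=t; w(22)→21·(22−4)≡14=o; s(18)→21·(18−4)≡8=i; h(7)→21·(7−4)≡11=l; y(24)→21·(24−4)≡4=e; v(21)→21·(21−4)≡19=t (all mod 26).

toilet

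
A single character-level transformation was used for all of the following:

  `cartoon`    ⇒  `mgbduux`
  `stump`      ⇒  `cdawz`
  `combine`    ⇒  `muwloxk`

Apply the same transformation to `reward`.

bkggbn

The rule splits by letter class: vowels +6, consonants +10.
Applying it to reward: r(cons)+10=b, e(vowel)+6=k, w(cons)+10=g, a(vowel)+6=g, r(cons)+10=b, d(cons)+10=n.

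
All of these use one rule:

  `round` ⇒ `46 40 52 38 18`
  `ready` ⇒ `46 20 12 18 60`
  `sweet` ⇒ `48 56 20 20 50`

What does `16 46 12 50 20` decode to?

r(#18)→46 and o(#15)→40: differences scale by 2, so n = 2·pos + 10. The formula is n = 2×(alphabet index, a=1) + 10.
Undoing it on 16 46 12 50 20: 16→(16−10)÷2=3=c, 46→(46−10)÷2=18=r, 12→(12−10)÷2=1=a, 50→(50−10)÷2=20=t, 20→(20−10)÷2=5=e.

crate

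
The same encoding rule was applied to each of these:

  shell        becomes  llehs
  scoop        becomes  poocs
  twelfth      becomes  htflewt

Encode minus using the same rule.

The word is simply reversed.
For minus: reverse → sunim.

sunim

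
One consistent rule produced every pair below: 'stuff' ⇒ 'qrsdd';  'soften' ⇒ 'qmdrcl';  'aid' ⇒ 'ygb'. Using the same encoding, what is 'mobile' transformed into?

kmzgjc

Compare letters: s→q is +24, t→r is +24, u→s is +24 — a constant shift. Every letter moves 24 places later in the alphabet, wrapping around z→a.
Applying it to mobile: m+24=k, o+24=m, b+24=z, i+24=g, l+24=j, e+24=c.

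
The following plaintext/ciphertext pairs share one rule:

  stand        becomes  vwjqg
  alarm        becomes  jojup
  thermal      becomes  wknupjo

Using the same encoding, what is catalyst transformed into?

fjwjobvw

The shift depends on letter class: consonant s→v is +3, but vowel a→j is +9. The rule splits by letter class: vowels +9, consonants +3.
For catalyst: c(cons)+3=f, a(vowel)+9=j, t(cons)+3=w, a(vowel)+9=j, l(cons)+3=o, y(cons)+3=b, s(cons)+3=v, t(cons)+3=w.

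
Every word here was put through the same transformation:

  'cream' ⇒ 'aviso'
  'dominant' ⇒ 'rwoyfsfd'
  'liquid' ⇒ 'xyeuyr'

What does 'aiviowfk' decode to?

ceremony

c(2)→a(0) and r(17)→v(21) fit y≡17x+18 (mod 26); the inverse of 17 mod 26 is 23. Each letter's alphabet position (a=0..z=25) is mapped through 17·x+18 mod 26 — an affine cipher.
Reversing it on aiviowfk: a(0)→23·(0−18)≡2=c; i(8)→23·(8−18)≡4=e; v(21)→23·(21−18)≡17=r; i(8)→23·(8−18)≡4=e; o(14)→23·(14−18)≡12=m; w(22)→23·(22−18)≡14=o; f(5)→23·(5−18)≡13=n; k(10)→23·(10−18)≡24=y (all mod 26).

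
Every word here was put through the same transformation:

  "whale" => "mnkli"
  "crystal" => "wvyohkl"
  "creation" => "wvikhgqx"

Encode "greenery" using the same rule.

Each letter's alphabet position (a=0..z=25) is mapped through 19·x+10 mod 26 — an affine cipher.
On greenery: g(6)→19·6+10≡20=u; r(17)→19·17+10≡21=v; e(4)→19·4+10≡8=i; e(4)→19·4+10≡8=i; n(13)→19·13+10≡23=x; e(4)→19·4+10≡8=i; r(17)→19·17+10≡21=v; y(24)→19·24+10≡24=y (all mod 26).

uviixivy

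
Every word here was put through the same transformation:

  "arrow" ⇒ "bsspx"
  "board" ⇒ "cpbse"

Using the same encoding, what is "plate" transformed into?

qmbuf

Compare letters: a→b is +1, r→s is +1, r→s is +1 — a constant shift. This is a Caesar cipher with shift 1.
On plate: p+1=q, l+1=m, a+1=b, t+1=u, e+1=f.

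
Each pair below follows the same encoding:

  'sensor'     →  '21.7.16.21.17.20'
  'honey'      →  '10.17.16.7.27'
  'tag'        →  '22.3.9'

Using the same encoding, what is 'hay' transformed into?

10.3.27

s is letter #19 and maps to 21: an offset of 2. Letters become their 1-based position plus 2 (so a→3, b→4, …).
For hay: h=8→10, a=1→3, y=25→27.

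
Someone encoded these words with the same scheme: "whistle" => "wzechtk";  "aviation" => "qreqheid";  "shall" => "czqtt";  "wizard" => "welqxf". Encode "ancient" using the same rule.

qdaekdh

w(22)→w(22) and h(7)→z(25) fit y≡5x+16 (mod 26); the inverse of 5 mod 26 is 21. Treating letters as 0–25, the rule is x ↦ 5x + 16 (mod 26).
For ancient: a(0)→5·0+16≡16=q; n(13)→5·13+16≡3=d; c(2)→5·2+16≡0=a; i(8)→5·8+16≡4=e; e(4)→5·4+16≡10=k; n(13)→5·13+16≡3=d; t(19)→5·19+16≡7=h (all mod 26).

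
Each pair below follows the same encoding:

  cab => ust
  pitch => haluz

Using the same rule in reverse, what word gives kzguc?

Compare letters: c→u is +18, a→s is +18, b→t is +18 — a constant shift. It's a constant shift of +18 (ROT18).
Undoing it on kzguc: k−18=s, z−18=h, g−18=o, u−18=c, c−18=k.

shock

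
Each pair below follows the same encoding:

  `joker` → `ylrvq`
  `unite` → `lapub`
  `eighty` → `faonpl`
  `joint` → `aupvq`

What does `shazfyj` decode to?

The output letters match the input read backwards, each shifted +7: joker reversed is rekoj. Two steps: reverse the string, then apply a Caesar shift of +7.
Undoing it on shazfyj: shift back: s−7=l, h−7=a, a−7=t, z−7=s, f−7=y, y−7=r, j−7=c → latsyrc; then reverse → crystal.

crystal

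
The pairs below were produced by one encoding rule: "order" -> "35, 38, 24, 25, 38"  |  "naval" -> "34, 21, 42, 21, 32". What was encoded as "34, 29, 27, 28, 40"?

night

o is letter #15 and maps to 35: an offset of 20. Each letter is replaced by its alphabet position (a=1..z=26) + 20.
Reversing it on 34, 29, 27, 28, 40: 34→(34−20)÷1=14=n, 29→(29−20)÷1=9=i, 27→(27−20)÷1=7=g, 28→(28−20)÷1=8=h, 40→(40−20)÷1=20=t.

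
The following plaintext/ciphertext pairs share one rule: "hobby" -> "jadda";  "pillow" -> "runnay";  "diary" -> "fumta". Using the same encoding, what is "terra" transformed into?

The rule splits by letter class: vowels +12, consonants +2.
For terra: t(cons)+2=v, e(vowel)+12=q, r(cons)+2=t, r(cons)+2=t, a(vowel)+12=m.

vqttm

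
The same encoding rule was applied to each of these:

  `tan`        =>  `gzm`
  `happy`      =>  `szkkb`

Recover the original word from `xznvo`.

Each pair mirrors across the alphabet (t↔g, a↔z, n↔m): positions sum to 25. Letters are reflected about the middle of the alphabet (position → 25−position): Atbash.
Undoing it on xznvo: x↔c, z↔a, n↔m, v↔e, o↔l.

camel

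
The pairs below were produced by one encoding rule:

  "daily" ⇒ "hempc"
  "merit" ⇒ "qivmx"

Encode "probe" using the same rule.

This is a Caesar cipher with shift 4.
On probe: p+4=t, r+4=v, o+4=s, b+4=f, e+4=i.

tvsfi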